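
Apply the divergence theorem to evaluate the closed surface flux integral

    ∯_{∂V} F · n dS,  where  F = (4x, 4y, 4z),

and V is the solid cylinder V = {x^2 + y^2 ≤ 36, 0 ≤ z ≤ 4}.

By the divergence theorem,

    ∯_{∂V} F · n dS = ∭_V (∇ · F) dV.

Compute the divergence:
    ∇ · F = ∂F_x/∂x + ∂F_y/∂y + ∂F_z/∂z = 4 + 4 + 4 = 12.

In cylindrical coordinates, x = r cos(θ), y = r sin(θ), z = z, dV = r dr dθ dz, with 0 ≤ r ≤ 6, 0 ≤ θ ≤ 2π, 0 ≤ z ≤ 4.

The integrand, after substitution and multiplying by the volume element, becomes (12) · r, so

    ∭_V (∇·F) dV = ∫_0^{2π} ∫_0^{6} ∫_0^{4} (12) · r dz dr dθ.

Inner (z from 0 to 4): 48r.
Middle (r from 0 to 6): 864.
Outer (θ from 0 to 2π): 1728π.

Therefore ∯_{∂V} F · n dS = 1728π.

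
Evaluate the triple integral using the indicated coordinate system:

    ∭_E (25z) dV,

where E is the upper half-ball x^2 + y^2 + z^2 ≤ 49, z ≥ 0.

In spherical coordinates, x = ρ sin(φ) cos(θ), y = ρ sin(φ) sin(θ), z = ρ cos(φ), and dV = ρ^2 sin(φ) dρ dφ dθ.

The integrand becomes 25ρ cos(φ), so

    ∭_E (25z) dV = ∫_{0}^{2π} ∫_{0}^{π/2} ∫_{0}^{7} (25ρ cos(φ)) · ρ^2 sin(φ) dρ dφ dθ.

Inner (ρ): 60025sin(2φ)/8.
Middle (φ): 60025/8.
Outer (θ): 60025π/4.

Therefore the triple integral equals 60025π/4.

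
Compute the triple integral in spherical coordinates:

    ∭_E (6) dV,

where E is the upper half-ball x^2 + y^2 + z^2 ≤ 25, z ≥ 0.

In spherical coordinates, x = ρ sin(φ) cos(θ), y = ρ sin(φ) sin(θ), z = ρ cos(φ), and dV = ρ^2 sin(φ) dρ dφ dθ.

The integrand becomes 6, so

    ∭_E (6) dV = ∫_{0}^{2π} ∫_{0}^{π/2} ∫_{0}^{5} (6) · ρ^2 sin(φ) dρ dφ dθ.

Inner (ρ): 250sin(φ).
Middle (φ): 250.
Outer (θ): 500π.

Therefore the triple integral equals 500π.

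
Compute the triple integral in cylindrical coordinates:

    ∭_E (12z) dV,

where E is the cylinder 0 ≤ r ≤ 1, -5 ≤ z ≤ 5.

In cylindrical coordinates, x = r cos(θ), y = r sin(θ), z = z, and dV = r dr dθ dz.

The integrand becomes 12z, so

    ∭_E (12z) dV = ∫_{0}^{2π} ∫_{0}^{1} ∫_{-5}^{5} (12z) · r dz dr dθ.

Inner (z): 0.
Middle (r from 0 to 1): 0.
Outer (θ): 0.

Therefore the triple integral equals 0.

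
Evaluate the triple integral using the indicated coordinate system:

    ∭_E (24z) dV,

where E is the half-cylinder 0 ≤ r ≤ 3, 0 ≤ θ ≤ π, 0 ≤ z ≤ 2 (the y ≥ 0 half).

In cylindrical coordinates, x = r cos(θ), y = r sin(θ), z = z, and dV = r dr dθ dz.

The integrand becomes 24z, so

    ∭_E (24z) dV = ∫_{0}^{π} ∫_{0}^{3} ∫_{0}^{2} (24z) · r dz dr dθ.

Inner (z): 48r.
Middle (r from 0 to 3): 216.
Outer (θ): 216π.

Therefore the triple integral equals 216π.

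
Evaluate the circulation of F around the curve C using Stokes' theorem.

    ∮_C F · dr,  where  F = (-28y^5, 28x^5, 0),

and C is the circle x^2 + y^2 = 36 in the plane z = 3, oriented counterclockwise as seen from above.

Let S be the flat disk x^2 + y^2 ≤ 36 in the plane z = 3, with upward unit normal n̂ = ẑ. By Stokes' theorem,

    ∮_C F · dr = ∬_S (∇ × F) · n̂ dS = ∬_D (curl F)_z dA,

where D is the disk x^2 + y^2 ≤ 36.

Compute the curl of F = (-28y^5, 28x^5, 0):
    (∇ × F)_x = ∂F_z/∂y - ∂F_y/∂z = 0,
    (∇ × F)_y = ∂F_x/∂z - ∂F_z/∂x = 0,
    (∇ × F)_z = ∂F_y/∂x - ∂F_x/∂y = 140x^4 + 140y^4.

On z = 3, (curl F)_z = 140x^4 + 140y^4.

Convert to polar (x = r cos θ, y = r sin θ, dA = r dr dθ); the integrand becomes 140r^4(sin(θ)^4 + cos(θ)^4), so

    ∬_D (curl F)_z dA = ∫_0^{2π} ∫_0^{6} (140r^4(sin(θ)^4 + cos(θ)^4)) · r dr dθ.

Inner (r from 0 to 6): 1088640sin(θ)^4 + 1088640cos(θ)^4.
Outer (θ from 0 to 2π): 1632960π.

Therefore ∮_C F · dr = 1632960π.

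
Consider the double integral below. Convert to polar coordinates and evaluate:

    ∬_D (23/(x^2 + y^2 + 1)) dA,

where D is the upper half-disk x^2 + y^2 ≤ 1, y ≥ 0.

The region D is 0 ≤ r ≤ 1, 0 ≤ θ ≤ π in polar coordinates, where x = r cos(θ), y = r sin(θ), and dA = r dr dθ.

Under the substitution, the integrand becomes 23/(r^2 + 1), so

    ∬_D (23/(x^2 + y^2 + 1)) dA = ∫_{0}^{π} ∫_{0}^{1} (23/(r^2 + 1)) · r dr dθ.

Inner integral (in r): ∫_{0}^{1} (23/(r^2 + 1)) · r dr = 23log(2)/2.

Outer integral (in θ): ∫_{0}^{π} (23log(2)/2) dθ = 23π log(2)/2.

Therefore ∬_D (23/(x^2 + y^2 + 1)) dA = 23π log(2)/2.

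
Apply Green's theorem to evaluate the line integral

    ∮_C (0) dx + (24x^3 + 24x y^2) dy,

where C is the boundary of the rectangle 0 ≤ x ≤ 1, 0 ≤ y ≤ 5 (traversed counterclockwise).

Green's theorem converts the closed line integral into a double integral over the enclosed region D:

    ∮_C P dx + Q dy = ∬_D (∂Q/∂x - ∂P/∂y) dA.

Here P = 0, Q = 24x^3 + 24x y^2, so

    ∂Q/∂x = 72x^2 + 24y^2,    ∂P/∂y = 0,
    ∂Q/∂x - ∂P/∂y = 72x^2 + 24y^2.

D is the region 0 ≤ x ≤ 1, 0 ≤ y ≤ 5. Evaluating the double integral:

    ∬_D (72x^2 + 24y^2) dA = ∫_0^{1} ∫_0^{5} (72x^2 + 24y^2) dy dx.

Inner (y from 0 to 5): 360x^2 + 1000.
Outer (x from 0 to 1): 1120.

Therefore ∮_C P dx + Q dy = 1120.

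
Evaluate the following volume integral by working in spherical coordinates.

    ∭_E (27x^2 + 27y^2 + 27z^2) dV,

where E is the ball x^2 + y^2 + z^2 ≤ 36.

In spherical coordinates, x = ρ sin(φ) cos(θ), y = ρ sin(φ) sin(θ), z = ρ cos(φ), and dV = ρ^2 sin(φ) dρ dφ dθ.

The integrand becomes 27ρ^2, so

    ∭_E (27x^2 + 27y^2 + 27z^2) dV = ∫_{0}^{2π} ∫_{0}^{π} ∫_{0}^{6} (27ρ^2) · ρ^2 sin(φ) dρ dφ dθ.

Inner (ρ): 209952sin(φ)/5.
Middle (φ): 419904/5.
Outer (θ): 839808π/5.

Therefore the triple integral equals 839808π/5.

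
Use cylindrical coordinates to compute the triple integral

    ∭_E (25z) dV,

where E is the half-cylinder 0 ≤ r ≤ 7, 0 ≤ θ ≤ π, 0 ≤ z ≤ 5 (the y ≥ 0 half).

In cylindrical coordinates, x = r cos(θ), y = r sin(θ), z = z, and dV = r dr dθ dz.

The integrand becomes 25z, so

    ∭_E (25z) dV = ∫_{0}^{π} ∫_{0}^{7} ∫_{0}^{5} (25z) · r dz dr dθ.

Inner (z): 625r/2.
Middle (r from 0 to 7): 30625/4.
Outer (θ): 30625π/4.

Therefore the triple integral equals 30625π/4.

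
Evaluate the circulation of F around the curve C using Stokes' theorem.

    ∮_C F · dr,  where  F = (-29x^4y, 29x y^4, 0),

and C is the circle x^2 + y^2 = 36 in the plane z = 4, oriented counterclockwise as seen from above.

Let S be the flat disk x^2 + y^2 ≤ 36 in the plane z = 4, with upward unit normal n̂ = ẑ. By Stokes' theorem,

    ∮_C F · dr = ∬_S (∇ × F) · n̂ dS = ∬_D (curl F)_z dA,

where D is the disk x^2 + y^2 ≤ 36.

Compute the curl of F = (-29x^4y, 29x y^4, 0):
    (∇ × F)_x = ∂F_z/∂y - ∂F_y/∂z = 0,
    (∇ × F)_y = ∂F_x/∂z - ∂F_z/∂x = 0,
    (∇ × F)_z = ∂F_y/∂x - ∂F_x/∂y = 29x^4 + 29y^4.

On z = 4, (curl F)_z = 29x^4 + 29y^4.

Convert to polar (x = r cos θ, y = r sin θ, dA = r dr dθ); the integrand becomes 29r^4(sin(θ)^4 + cos(θ)^4), so

    ∬_D (curl F)_z dA = ∫_0^{2π} ∫_0^{6} (29r^4(sin(θ)^4 + cos(θ)^4)) · r dr dθ.

Inner (r from 0 to 6): 225504sin(θ)^4 + 225504cos(θ)^4.
Outer (θ from 0 to 2π): 338256π.

Therefore ∮_C F · dr = 338256π.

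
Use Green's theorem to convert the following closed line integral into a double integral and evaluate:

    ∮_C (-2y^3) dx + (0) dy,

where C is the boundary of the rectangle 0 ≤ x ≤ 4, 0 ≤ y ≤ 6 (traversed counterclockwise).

Green's theorem converts the closed line integral into a double integral over the enclosed region D:

    ∮_C P dx + Q dy = ∬_D (∂Q/∂x - ∂P/∂y) dA.

Here P = -2y^3, Q = 0, so

    ∂Q/∂x = 0,    ∂P/∂y = -6y^2,
    ∂Q/∂x - ∂P/∂y = 6y^2.

D is the region 0 ≤ x ≤ 4, 0 ≤ y ≤ 6. Evaluating the double integral:

    ∬_D (6y^2) dA = ∫_0^{4} ∫_0^{6} (6y^2) dy dx.

Inner (y from 0 to 6): 432.
Outer (x from 0 to 4): 1728.

Therefore ∮_C P dx + Q dy = 1728.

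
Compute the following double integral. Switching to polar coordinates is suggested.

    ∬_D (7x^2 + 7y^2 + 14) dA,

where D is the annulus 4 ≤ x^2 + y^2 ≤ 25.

The region D is 2 ≤ r ≤ 5, 0 ≤ θ ≤ 2π in polar coordinates, where x = r cos(θ), y = r sin(θ), and dA = r dr dθ.

Under the substitution, the integrand becomes 7r^2 + 14, so

    ∬_D (7x^2 + 7y^2 + 14) dA = ∫_{0}^{2π} ∫_{2}^{5} (7r^2 + 14) · r dr dθ.

Inner integral (in r): ∫_{2}^{5} (7r^2 + 14) · r dr = 4851/4.

Outer integral (in θ): ∫_{0}^{2π} (4851/4) dθ = 4851π/2.

Therefore ∬_D (7x^2 + 7y^2 + 14) dA = 4851π/2.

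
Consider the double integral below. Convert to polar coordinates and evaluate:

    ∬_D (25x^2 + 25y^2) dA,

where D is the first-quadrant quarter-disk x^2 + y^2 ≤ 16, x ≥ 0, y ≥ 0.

The region D is 0 ≤ r ≤ 4, 0 ≤ θ ≤ π/2 in polar coordinates, where x = r cos(θ), y = r sin(θ), and dA = r dr dθ.

Under the substitution, the integrand becomes 25r^2, so

    ∬_D (25x^2 + 25y^2) dA = ∫_{0}^{π/2} ∫_{0}^{4} (25r^2) · r dr dθ.

Inner integral (in r): ∫_{0}^{4} (25r^2) · r dr = 1600.

Outer integral (in θ): ∫_{0}^{π/2} (1600) dθ = 800π.

Therefore ∬_D (25x^2 + 25y^2) dA = 800π.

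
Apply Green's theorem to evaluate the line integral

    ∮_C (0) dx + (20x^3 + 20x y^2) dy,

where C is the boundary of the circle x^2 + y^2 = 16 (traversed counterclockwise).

Green's theorem converts the closed line integral into a double integral over the enclosed region D:

    ∮_C P dx + Q dy = ∬_D (∂Q/∂x - ∂P/∂y) dA.

Here P = 0, Q = 20x^3 + 20x y^2, so

    ∂Q/∂x = 60x^2 + 20y^2,    ∂P/∂y = 0,
    ∂Q/∂x - ∂P/∂y = 60x^2 + 20y^2.

D is the region x^2 + y^2 ≤ 16. Evaluating the double integral:

In polar coordinates (x = r cos θ, y = r sin θ, dA = r dr dθ) the integrand becomes 20r^2(cos(2θ) + 2), so

    ∬_D (60x^2 + 20y^2) dA = ∫_0^{2π} ∫_0^{4} (20r^2(cos(2θ) + 2)) · r dr dθ.

Inner (r from 0 to 4): 1280cos(2θ) + 2560.
Outer (θ from 0 to 2π): 5120π.

Therefore ∮_C P dx + Q dy = 5120π.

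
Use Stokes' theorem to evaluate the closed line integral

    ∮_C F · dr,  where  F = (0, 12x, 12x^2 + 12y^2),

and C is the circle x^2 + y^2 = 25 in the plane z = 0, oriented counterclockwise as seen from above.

Let S be the flat disk x^2 + y^2 ≤ 25 in the plane z = 0, with upward unit normal n̂ = ẑ. By Stokes' theorem,

    ∮_C F · dr = ∬_S (∇ × F) · n̂ dS = ∬_D (curl F)_z dA,

where D is the disk x^2 + y^2 ≤ 25.

Compute the curl of F = (0, 12x, 12x^2 + 12y^2):
    (∇ × F)_x = ∂F_z/∂y - ∂F_y/∂z = 24y,
    (∇ × F)_y = ∂F_x/∂z - ∂F_z/∂x = -24x,
    (∇ × F)_z = ∂F_y/∂x - ∂F_x/∂y = 12.

On z = 0, (curl F)_z = 12.

Convert to polar (x = r cos θ, y = r sin θ, dA = r dr dθ); the integrand becomes 12, so

    ∬_D (curl F)_z dA = ∫_0^{2π} ∫_0^{5} (12) · r dr dθ.

Inner (r from 0 to 5): 150.
Outer (θ from 0 to 2π): 300π.

Therefore ∮_C F · dr = 300π.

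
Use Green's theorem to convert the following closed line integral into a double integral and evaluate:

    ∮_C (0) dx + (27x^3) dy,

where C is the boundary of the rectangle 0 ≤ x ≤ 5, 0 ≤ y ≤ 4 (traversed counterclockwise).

Green's theorem converts the closed line integral into a double integral over the enclosed region D:

    ∮_C P dx + Q dy = ∬_D (∂Q/∂x - ∂P/∂y) dA.

Here P = 0, Q = 27x^3, so

    ∂Q/∂x = 81x^2,    ∂P/∂y = 0,
    ∂Q/∂x - ∂P/∂y = 81x^2.

D is the region 0 ≤ x ≤ 5, 0 ≤ y ≤ 4. Evaluating the double integral:

    ∬_D (81x^2) dA = ∫_0^{5} ∫_0^{4} (81x^2) dy dx.

Inner (y from 0 to 4): 324x^2.
Outer (x from 0 to 5): 13500.

Therefore ∮_C P dx + Q dy = 13500.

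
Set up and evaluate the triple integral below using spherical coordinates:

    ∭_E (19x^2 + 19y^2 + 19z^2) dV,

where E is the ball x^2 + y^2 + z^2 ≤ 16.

In spherical coordinates, x = ρ sin(φ) cos(θ), y = ρ sin(φ) sin(θ), z = ρ cos(φ), and dV = ρ^2 sin(φ) dρ dφ dθ.

The integrand becomes 19ρ^2, so

    ∭_E (19x^2 + 19y^2 + 19z^2) dV = ∫_{0}^{2π} ∫_{0}^{π} ∫_{0}^{4} (19ρ^2) · ρ^2 sin(φ) dρ dφ dθ.

Inner (ρ): 19456sin(φ)/5.
Middle (φ): 38912/5.
Outer (θ): 77824π/5.

Therefore the triple integral equals 77824π/5.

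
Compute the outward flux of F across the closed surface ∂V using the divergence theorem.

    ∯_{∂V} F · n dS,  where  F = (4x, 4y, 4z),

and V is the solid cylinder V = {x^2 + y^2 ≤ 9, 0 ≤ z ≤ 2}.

By the divergence theorem,

    ∯_{∂V} F · n dS = ∭_V (∇ · F) dV.

Compute the divergence:
    ∇ · F = ∂F_x/∂x + ∂F_y/∂y + ∂F_z/∂z = 4 + 4 + 4 = 12.

In cylindrical coordinates, x = r cos(θ), y = r sin(θ), z = z, dV = r dr dθ dz, with 0 ≤ r ≤ 3, 0 ≤ θ ≤ 2π, 0 ≤ z ≤ 2.

The integrand, after substitution and multiplying by the volume element, becomes (12) · r, so

    ∭_V (∇·F) dV = ∫_0^{2π} ∫_0^{3} ∫_0^{2} (12) · r dz dr dθ.

Inner (z from 0 to 2): 24r.
Middle (r from 0 to 3): 108.
Outer (θ from 0 to 2π): 216π.

Therefore ∯_{∂V} F · n dS = 216π.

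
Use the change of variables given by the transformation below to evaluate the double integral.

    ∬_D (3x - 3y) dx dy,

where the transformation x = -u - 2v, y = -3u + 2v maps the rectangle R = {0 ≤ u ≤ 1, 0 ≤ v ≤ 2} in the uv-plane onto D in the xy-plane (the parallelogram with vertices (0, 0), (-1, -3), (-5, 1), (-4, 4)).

Compute the Jacobian determinant of (x, y) with respect to (u, v):

    ∂(x,y)/∂(u,v) = | -1  -2 | = (-1)(2) - (-2)(-3) = -8.
                   | -3  2 |

Its absolute value is |J| = 8 (the area scaling factor).

Substituting x = -u - 2v, y = -3u + 2v into the integrand,

    3x - 3y → 6u - 12v,

so the integral becomes

    ∬_R (6u - 12v) · |J| du dv = ∫_0^1 ∫_0^2 (48u - 96v) dv du.

Inner (v): 96u - 192.
Outer (u): -144.

Therefore ∬_D (3x - 3y) dx dy = -144.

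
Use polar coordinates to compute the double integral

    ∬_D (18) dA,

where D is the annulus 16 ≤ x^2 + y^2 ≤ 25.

The region D is 4 ≤ r ≤ 5, 0 ≤ θ ≤ 2π in polar coordinates, where x = r cos(θ), y = r sin(θ), and dA = r dr dθ.

Under the substitution, the integrand becomes 18, so

    ∬_D (18) dA = ∫_{0}^{2π} ∫_{4}^{5} (18) · r dr dθ.

Inner integral (in r): ∫_{4}^{5} (18) · r dr = 81.

Outer integral (in θ): ∫_{0}^{2π} (81) dθ = 162π.

Therefore ∬_D (18) dA = 162π.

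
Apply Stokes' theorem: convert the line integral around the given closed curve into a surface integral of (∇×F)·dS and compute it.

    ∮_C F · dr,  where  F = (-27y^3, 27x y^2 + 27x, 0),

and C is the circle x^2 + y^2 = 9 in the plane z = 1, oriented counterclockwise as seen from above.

Let S be the flat disk x^2 + y^2 ≤ 9 in the plane z = 1, with upward unit normal n̂ = ẑ. By Stokes' theorem,

    ∮_C F · dr = ∬_S (∇ × F) · n̂ dS = ∬_D (curl F)_z dA,

where D is the disk x^2 + y^2 ≤ 9.

Compute the curl of F = (-27y^3, 27x y^2 + 27x, 0):
    (∇ × F)_x = ∂F_z/∂y - ∂F_y/∂z = 0,
    (∇ × F)_y = ∂F_x/∂z - ∂F_z/∂x = 0,
    (∇ × F)_z = ∂F_y/∂x - ∂F_x/∂y = 108y^2 + 27.

On z = 1, (curl F)_z = 108y^2 + 27.

Convert to polar (x = r cos θ, y = r sin θ, dA = r dr dθ); the integrand becomes 108r^2sin(θ)^2 + 27, so

    ∬_D (curl F)_z dA = ∫_0^{2π} ∫_0^{3} (108r^2sin(θ)^2 + 27) · r dr dθ.

Inner (r from 0 to 3): 2187sin(θ)^2 + 243/2.
Outer (θ from 0 to 2π): 2430π.

Therefore ∮_C F · dr = 2430π.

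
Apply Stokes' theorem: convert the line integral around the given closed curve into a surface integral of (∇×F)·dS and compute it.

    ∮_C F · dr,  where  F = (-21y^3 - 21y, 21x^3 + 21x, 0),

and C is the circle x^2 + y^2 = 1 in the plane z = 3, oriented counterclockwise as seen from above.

Let S be the flat disk x^2 + y^2 ≤ 1 in the plane z = 3, with upward unit normal n̂ = ẑ. By Stokes' theorem,

    ∮_C F · dr = ∬_S (∇ × F) · n̂ dS = ∬_D (curl F)_z dA,

where D is the disk x^2 + y^2 ≤ 1.

Compute the curl of F = (-21y^3 - 21y, 21x^3 + 21x, 0):
    (∇ × F)_x = ∂F_z/∂y - ∂F_y/∂z = 0,
    (∇ × F)_y = ∂F_x/∂z - ∂F_z/∂x = 0,
    (∇ × F)_z = ∂F_y/∂x - ∂F_x/∂y = 63x^2 + 63y^2 + 42.

On z = 3, (curl F)_z = 63x^2 + 63y^2 + 42.

Convert to polar (x = r cos θ, y = r sin θ, dA = r dr dθ); the integrand becomes 63r^2 + 42, so

    ∬_D (curl F)_z dA = ∫_0^{2π} ∫_0^{1} (63r^2 + 42) · r dr dθ.

Inner (r from 0 to 1): 147/4.
Outer (θ from 0 to 2π): 147π/2.

Therefore ∮_C F · dr = 147π/2.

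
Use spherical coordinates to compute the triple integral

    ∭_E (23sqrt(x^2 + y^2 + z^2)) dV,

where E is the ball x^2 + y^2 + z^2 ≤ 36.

In spherical coordinates, x = ρ sin(φ) cos(θ), y = ρ sin(φ) sin(θ), z = ρ cos(φ), and dV = ρ^2 sin(φ) dρ dφ dθ.

The integrand becomes 23ρ, so

    ∭_E (23sqrt(x^2 + y^2 + z^2)) dV = ∫_{0}^{2π} ∫_{0}^{π} ∫_{0}^{6} (23ρ) · ρ^2 sin(φ) dρ dφ dθ.

Inner (ρ): 7452sin(φ).
Middle (φ): 14904.
Outer (θ): 29808π.

Therefore the triple integral equals 29808π.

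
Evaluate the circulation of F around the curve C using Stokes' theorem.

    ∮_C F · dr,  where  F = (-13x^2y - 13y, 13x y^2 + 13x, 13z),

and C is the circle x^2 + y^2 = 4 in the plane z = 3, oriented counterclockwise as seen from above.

Let S be the flat disk x^2 + y^2 ≤ 4 in the plane z = 3, with upward unit normal n̂ = ẑ. By Stokes' theorem,

    ∮_C F · dr = ∬_S (∇ × F) · n̂ dS = ∬_D (curl F)_z dA,

where D is the disk x^2 + y^2 ≤ 4.

Compute the curl of F = (-13x^2y - 13y, 13x y^2 + 13x, 13z):
    (∇ × F)_x = ∂F_z/∂y - ∂F_y/∂z = 0,
    (∇ × F)_y = ∂F_x/∂z - ∂F_z/∂x = 0,
    (∇ × F)_z = ∂F_y/∂x - ∂F_x/∂y = 13x^2 + 13y^2 + 26.

On z = 3, (curl F)_z = 13x^2 + 13y^2 + 26.

Convert to polar (x = r cos θ, y = r sin θ, dA = r dr dθ); the integrand becomes 13r^2 + 26, so

    ∬_D (curl F)_z dA = ∫_0^{2π} ∫_0^{2} (13r^2 + 26) · r dr dθ.

Inner (r from 0 to 2): 104.
Outer (θ from 0 to 2π): 208π.

Therefore ∮_C F · dr = 208π.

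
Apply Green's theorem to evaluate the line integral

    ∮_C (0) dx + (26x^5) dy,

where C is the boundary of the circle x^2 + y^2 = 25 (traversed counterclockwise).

Green's theorem converts the closed line integral into a double integral over the enclosed region D:

    ∮_C P dx + Q dy = ∬_D (∂Q/∂x - ∂P/∂y) dA.

Here P = 0, Q = 26x^5, so

    ∂Q/∂x = 130x^4,    ∂P/∂y = 0,
    ∂Q/∂x - ∂P/∂y = 130x^4.

D is the region x^2 + y^2 ≤ 25. Evaluating the double integral:

In polar coordinates (x = r cos θ, y = r sin θ, dA = r dr dθ) the integrand becomes 130r^4cos(θ)^4, so

    ∬_D (130x^4) dA = ∫_0^{2π} ∫_0^{5} (130r^4cos(θ)^4) · r dr dθ.

Inner (r from 0 to 5): 1015625cos(θ)^4/3.
Outer (θ from 0 to 2π): 1015625π/4.

Therefore ∮_C P dx + Q dy = 1015625π/4.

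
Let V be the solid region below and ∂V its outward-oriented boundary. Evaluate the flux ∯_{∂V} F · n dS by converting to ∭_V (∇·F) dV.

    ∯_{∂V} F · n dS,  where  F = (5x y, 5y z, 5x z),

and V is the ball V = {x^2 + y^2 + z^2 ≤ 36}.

By the divergence theorem,

    ∯_{∂V} F · n dS = ∭_V (∇ · F) dV.

Compute the divergence:
    ∇ · F = ∂F_x/∂x + ∂F_y/∂y + ∂F_z/∂z = 5y + 5z + 5x = 5x + 5y + 5z.

In spherical coordinates, x = ρ sin(φ) cos(θ), y = ρ sin(φ) sin(θ), z = ρ cos(φ), dV = ρ^2 sin(φ) dρ dφ dθ, with 0 ≤ ρ ≤ 6, 0 ≤ φ ≤ π, 0 ≤ θ ≤ 2π.

The integrand, after substitution and multiplying by the volume element, becomes (5ρ (sqrt(2)sin(φ)sin(θ + π/4) + cos(φ))) · ρ^2 sin(φ), so

    ∭_V (∇·F) dV = ∫_0^{2π} ∫_0^{π} ∫_0^{6} (5ρ (sqrt(2)sin(φ)sin(θ + π/4) + cos(φ))) · ρ^2 sin(φ) dρ dφ dθ.

Inner (ρ from 0 to 6): 1620(sqrt(2)sin(φ)sin(θ + π/4) + cos(φ))sin(φ).
Middle (φ from 0 to π): 810sqrt(2)π sin(θ + π/4).
Outer (θ from 0 to 2π): 0.

Therefore ∯_{∂V} F · n dS = 0.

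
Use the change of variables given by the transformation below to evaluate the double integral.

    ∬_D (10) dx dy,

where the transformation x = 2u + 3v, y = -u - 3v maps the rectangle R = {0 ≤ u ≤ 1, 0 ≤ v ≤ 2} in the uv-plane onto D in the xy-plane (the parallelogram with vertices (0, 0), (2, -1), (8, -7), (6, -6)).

Compute the Jacobian determinant of (x, y) with respect to (u, v):

    ∂(x,y)/∂(u,v) = | 2  3 | = (2)(-3) - (3)(-1) = -3.
                   | -1  -3 |

Its absolute value is |J| = 3 (the area scaling factor).

Substituting x = 2u + 3v, y = -u - 3v into the integrand,

    10 → 10,

so the integral becomes

    ∬_R (10) · |J| du dv = ∫_0^1 ∫_0^2 (30) dv du.

Inner (v): 60.
Outer (u): 60.

Therefore ∬_D (10) dx dy = 60.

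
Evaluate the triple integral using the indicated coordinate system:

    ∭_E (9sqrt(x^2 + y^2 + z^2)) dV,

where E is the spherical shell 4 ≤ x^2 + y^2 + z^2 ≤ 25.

In spherical coordinates, x = ρ sin(φ) cos(θ), y = ρ sin(φ) sin(θ), z = ρ cos(φ), and dV = ρ^2 sin(φ) dρ dφ dθ.

The integrand becomes 9ρ, so

    ∭_E (9sqrt(x^2 + y^2 + z^2)) dV = ∫_{0}^{2π} ∫_{0}^{π} ∫_{2}^{5} (9ρ) · ρ^2 sin(φ) dρ dφ dθ.

Inner (ρ): 5481sin(φ)/4.
Middle (φ): 5481/2.
Outer (θ): 5481π.

Therefore the triple integral equals 5481π.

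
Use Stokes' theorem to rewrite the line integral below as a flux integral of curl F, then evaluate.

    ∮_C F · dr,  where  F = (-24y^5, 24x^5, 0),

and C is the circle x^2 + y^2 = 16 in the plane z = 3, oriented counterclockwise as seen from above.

Let S be the flat disk x^2 + y^2 ≤ 16 in the plane z = 3, with upward unit normal n̂ = ẑ. By Stokes' theorem,

    ∮_C F · dr = ∬_S (∇ × F) · n̂ dS = ∬_D (curl F)_z dA,

where D is the disk x^2 + y^2 ≤ 16.

Compute the curl of F = (-24y^5, 24x^5, 0):
    (∇ × F)_x = ∂F_z/∂y - ∂F_y/∂z = 0,
    (∇ × F)_y = ∂F_x/∂z - ∂F_z/∂x = 0,
    (∇ × F)_z = ∂F_y/∂x - ∂F_x/∂y = 120x^4 + 120y^4.

On z = 3, (curl F)_z = 120x^4 + 120y^4.

Convert to polar (x = r cos θ, y = r sin θ, dA = r dr dθ); the integrand becomes 120r^4(sin(θ)^4 + cos(θ)^4), so

    ∬_D (curl F)_z dA = ∫_0^{2π} ∫_0^{4} (120r^4(sin(θ)^4 + cos(θ)^4)) · r dr dθ.

Inner (r from 0 to 4): 81920sin(θ)^4 + 81920cos(θ)^4.
Outer (θ from 0 to 2π): 122880π.

Therefore ∮_C F · dr = 122880π.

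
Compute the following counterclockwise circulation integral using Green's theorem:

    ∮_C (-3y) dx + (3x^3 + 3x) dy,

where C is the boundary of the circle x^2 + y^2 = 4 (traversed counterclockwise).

Green's theorem converts the closed line integral into a double integral over the enclosed region D:

    ∮_C P dx + Q dy = ∬_D (∂Q/∂x - ∂P/∂y) dA.

Here P = -3y, Q = 3x^3 + 3x, so

    ∂Q/∂x = 9x^2 + 3,    ∂P/∂y = -3,
    ∂Q/∂x - ∂P/∂y = 9x^2 + 6.

D is the region x^2 + y^2 ≤ 4. Evaluating the double integral:

In polar coordinates (x = r cos θ, y = r sin θ, dA = r dr dθ) the integrand becomes 9r^2cos(θ)^2 + 6, so

    ∬_D (9x^2 + 6) dA = ∫_0^{2π} ∫_0^{2} (9r^2cos(θ)^2 + 6) · r dr dθ.

Inner (r from 0 to 2): 36cos(θ)^2 + 12.
Outer (θ from 0 to 2π): 60π.

Therefore ∮_C P dx + Q dy = 60π.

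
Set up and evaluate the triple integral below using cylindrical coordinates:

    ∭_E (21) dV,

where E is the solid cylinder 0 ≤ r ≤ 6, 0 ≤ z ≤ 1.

In cylindrical coordinates, x = r cos(θ), y = r sin(θ), z = z, and dV = r dr dθ dz.

The integrand becomes 21, so

    ∭_E (21) dV = ∫_{0}^{2π} ∫_{0}^{6} ∫_{0}^{1} (21) · r dz dr dθ.

Inner (z): 21r.
Middle (r from 0 to 6): 378.
Outer (θ): 756π.

Therefore the triple integral equals 756π.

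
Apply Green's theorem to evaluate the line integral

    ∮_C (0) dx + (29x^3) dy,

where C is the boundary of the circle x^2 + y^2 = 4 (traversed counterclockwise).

Green's theorem converts the closed line integral into a double integral over the enclosed region D:

    ∮_C P dx + Q dy = ∬_D (∂Q/∂x - ∂P/∂y) dA.

Here P = 0, Q = 29x^3, so

    ∂Q/∂x = 87x^2,    ∂P/∂y = 0,
    ∂Q/∂x - ∂P/∂y = 87x^2.

D is the region x^2 + y^2 ≤ 4. Evaluating the double integral:

In polar coordinates (x = r cos θ, y = r sin θ, dA = r dr dθ) the integrand becomes 87r^2cos(θ)^2, so

    ∬_D (87x^2) dA = ∫_0^{2π} ∫_0^{2} (87r^2cos(θ)^2) · r dr dθ.

Inner (r from 0 to 2): 348cos(θ)^2.
Outer (θ from 0 to 2π): 348π.

Therefore ∮_C P dx + Q dy = 348π.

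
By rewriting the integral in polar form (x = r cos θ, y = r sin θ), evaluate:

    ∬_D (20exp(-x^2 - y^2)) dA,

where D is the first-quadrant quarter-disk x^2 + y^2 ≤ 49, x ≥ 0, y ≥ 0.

The region D is 0 ≤ r ≤ 7, 0 ≤ θ ≤ π/2 in polar coordinates, where x = r cos(θ), y = r sin(θ), and dA = r dr dθ.

Under the substitution, the integrand becomes 20exp(-r^2), so

    ∬_D (20exp(-x^2 - y^2)) dA = ∫_{0}^{π/2} ∫_{0}^{7} (20exp(-r^2)) · r dr dθ.

Inner integral (in r): ∫_{0}^{7} (20exp(-r^2)) · r dr = 10 - 10exp(-49).

Outer integral (in θ): ∫_{0}^{π/2} (10 - 10exp(-49)) dθ = -5π exp(-49) + 5π.

Therefore ∬_D (20exp(-x^2 - y^2)) dA = -5π exp(-49) + 5π.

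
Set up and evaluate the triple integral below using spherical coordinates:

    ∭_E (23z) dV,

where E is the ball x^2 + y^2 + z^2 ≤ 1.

In spherical coordinates, x = ρ sin(φ) cos(θ), y = ρ sin(φ) sin(θ), z = ρ cos(φ), and dV = ρ^2 sin(φ) dρ dφ dθ.

The integrand becomes 23ρ cos(φ), so

    ∭_E (23z) dV = ∫_{0}^{2π} ∫_{0}^{π} ∫_{0}^{1} (23ρ cos(φ)) · ρ^2 sin(φ) dρ dφ dθ.

Inner (ρ): 23sin(2φ)/8.
Middle (φ): 0.
Outer (θ): 0.

Therefore the triple integral equals 0.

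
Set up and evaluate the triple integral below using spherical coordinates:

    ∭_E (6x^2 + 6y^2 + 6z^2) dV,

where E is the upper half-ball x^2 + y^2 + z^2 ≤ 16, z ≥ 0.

In spherical coordinates, x = ρ sin(φ) cos(θ), y = ρ sin(φ) sin(θ), z = ρ cos(φ), and dV = ρ^2 sin(φ) dρ dφ dθ.

The integrand becomes 6ρ^2, so

    ∭_E (6x^2 + 6y^2 + 6z^2) dV = ∫_{0}^{2π} ∫_{0}^{π/2} ∫_{0}^{4} (6ρ^2) · ρ^2 sin(φ) dρ dφ dθ.

Inner (ρ): 6144sin(φ)/5.
Middle (φ): 6144/5.
Outer (θ): 12288π/5.

Therefore the triple integral equals 12288π/5.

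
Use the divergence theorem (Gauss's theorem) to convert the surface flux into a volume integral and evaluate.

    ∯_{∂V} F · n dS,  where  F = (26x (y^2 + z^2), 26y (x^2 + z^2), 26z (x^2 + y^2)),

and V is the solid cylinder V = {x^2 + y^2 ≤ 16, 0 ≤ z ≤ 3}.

By the divergence theorem,

    ∯_{∂V} F · n dS = ∭_V (∇ · F) dV.

Compute the divergence:
    ∇ · F = ∂F_x/∂x + ∂F_y/∂y + ∂F_z/∂z = 26y^2 + 26z^2 + 26x^2 + 26z^2 + 26x^2 + 26y^2 = 52x^2 + 52y^2 + 52z^2.

In cylindrical coordinates, x = r cos(θ), y = r sin(θ), z = z, dV = r dr dθ dz, with 0 ≤ r ≤ 4, 0 ≤ θ ≤ 2π, 0 ≤ z ≤ 3.

The integrand, after substitution and multiplying by the volume element, becomes (52r^2 + 52z^2) · r, so

    ∭_V (∇·F) dV = ∫_0^{2π} ∫_0^{4} ∫_0^{3} (52r^2 + 52z^2) · r dz dr dθ.

Inner (z from 0 to 3): 156r (r^2 + 3).
Middle (r from 0 to 4): 13728.
Outer (θ from 0 to 2π): 27456π.

Therefore ∯_{∂V} F · n dS = 27456π.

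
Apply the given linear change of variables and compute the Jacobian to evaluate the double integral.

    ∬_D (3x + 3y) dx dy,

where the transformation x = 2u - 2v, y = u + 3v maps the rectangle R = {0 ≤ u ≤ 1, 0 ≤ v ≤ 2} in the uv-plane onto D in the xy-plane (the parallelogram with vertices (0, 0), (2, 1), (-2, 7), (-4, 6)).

Compute the Jacobian determinant of (x, y) with respect to (u, v):

    ∂(x,y)/∂(u,v) = | 2  -2 | = (2)(3) - (-2)(1) = 8.
                   | 1  3 |

Its absolute value is |J| = 8 (the area scaling factor).

Substituting x = 2u - 2v, y = u + 3v into the integrand,

    3x + 3y → 9u + 3v,

so the integral becomes

    ∬_R (9u + 3v) · |J| du dv = ∫_0^1 ∫_0^2 (72u + 24v) dv du.

Inner (v): 144u + 48.
Outer (u): 120.

Therefore ∬_D (3x + 3y) dx dy = 120.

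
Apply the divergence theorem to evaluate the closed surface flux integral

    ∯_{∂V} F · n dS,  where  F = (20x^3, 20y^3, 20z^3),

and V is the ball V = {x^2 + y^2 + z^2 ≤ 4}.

By the divergence theorem,

    ∯_{∂V} F · n dS = ∭_V (∇ · F) dV.

Compute the divergence:
    ∇ · F = ∂F_x/∂x + ∂F_y/∂y + ∂F_z/∂z = 60x^2 + 60y^2 + 60z^2.

In spherical coordinates, x = ρ sin(φ) cos(θ), y = ρ sin(φ) sin(θ), z = ρ cos(φ), dV = ρ^2 sin(φ) dρ dφ dθ, with 0 ≤ ρ ≤ 2, 0 ≤ φ ≤ π, 0 ≤ θ ≤ 2π.

The integrand, after substitution and multiplying by the volume element, becomes (60ρ^2) · ρ^2 sin(φ), so

    ∭_V (∇·F) dV = ∫_0^{2π} ∫_0^{π} ∫_0^{2} (60ρ^2) · ρ^2 sin(φ) dρ dφ dθ.

Inner (ρ from 0 to 2): 384sin(φ).
Middle (φ from 0 to π): 768.
Outer (θ from 0 to 2π): 1536π.

Therefore ∯_{∂V} F · n dS = 1536π.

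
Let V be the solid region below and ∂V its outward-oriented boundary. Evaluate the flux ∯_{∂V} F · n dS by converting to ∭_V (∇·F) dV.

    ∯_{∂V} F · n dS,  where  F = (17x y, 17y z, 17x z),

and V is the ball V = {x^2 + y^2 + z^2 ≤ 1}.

By the divergence theorem,

    ∯_{∂V} F · n dS = ∭_V (∇ · F) dV.

Compute the divergence:
    ∇ · F = ∂F_x/∂x + ∂F_y/∂y + ∂F_z/∂z = 17y + 17z + 17x = 17x + 17y + 17z.

In spherical coordinates, x = ρ sin(φ) cos(θ), y = ρ sin(φ) sin(θ), z = ρ cos(φ), dV = ρ^2 sin(φ) dρ dφ dθ, with 0 ≤ ρ ≤ 1, 0 ≤ φ ≤ π, 0 ≤ θ ≤ 2π.

The integrand, after substitution and multiplying by the volume element, becomes (17ρ (sqrt(2)sin(φ)sin(θ + π/4) + cos(φ))) · ρ^2 sin(φ), so

    ∭_V (∇·F) dV = ∫_0^{2π} ∫_0^{π} ∫_0^{1} (17ρ (sqrt(2)sin(φ)sin(θ + π/4) + cos(φ))) · ρ^2 sin(φ) dρ dφ dθ.

Inner (ρ from 0 to 1): 17(sqrt(2)sin(φ)sin(θ + π/4) + cos(φ))sin(φ)/4.
Middle (φ from 0 to π): 17sqrt(2)π sin(θ + π/4)/8.
Outer (θ from 0 to 2π): 0.

Therefore ∯_{∂V} F · n dS = 0.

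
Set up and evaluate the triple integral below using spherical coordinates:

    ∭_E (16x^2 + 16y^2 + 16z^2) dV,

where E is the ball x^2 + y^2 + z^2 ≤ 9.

In spherical coordinates, x = ρ sin(φ) cos(θ), y = ρ sin(φ) sin(θ), z = ρ cos(φ), and dV = ρ^2 sin(φ) dρ dφ dθ.

The integrand becomes 16ρ^2, so

    ∭_E (16x^2 + 16y^2 + 16z^2) dV = ∫_{0}^{2π} ∫_{0}^{π} ∫_{0}^{3} (16ρ^2) · ρ^2 sin(φ) dρ dφ dθ.

Inner (ρ): 3888sin(φ)/5.
Middle (φ): 7776/5.
Outer (θ): 15552π/5.

Therefore the triple integral equals 15552π/5.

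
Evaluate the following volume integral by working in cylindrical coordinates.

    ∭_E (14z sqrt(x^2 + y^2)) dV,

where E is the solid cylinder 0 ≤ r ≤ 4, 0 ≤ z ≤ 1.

In cylindrical coordinates, x = r cos(θ), y = r sin(θ), z = z, and dV = r dr dθ dz.

The integrand becomes 14r z, so

    ∭_E (14z sqrt(x^2 + y^2)) dV = ∫_{0}^{2π} ∫_{0}^{4} ∫_{0}^{1} (14r z) · r dz dr dθ.

Inner (z): 7r^2.
Middle (r from 0 to 4): 448/3.
Outer (θ): 896π/3.

Therefore the triple integral equals 896π/3.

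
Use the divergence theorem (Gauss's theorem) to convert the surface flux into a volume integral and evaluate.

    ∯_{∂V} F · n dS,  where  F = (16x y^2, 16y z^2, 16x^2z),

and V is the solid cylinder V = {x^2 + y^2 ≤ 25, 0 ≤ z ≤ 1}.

By the divergence theorem,

    ∯_{∂V} F · n dS = ∭_V (∇ · F) dV.

Compute the divergence:
    ∇ · F = ∂F_x/∂x + ∂F_y/∂y + ∂F_z/∂z = 16y^2 + 16z^2 + 16x^2 = 16x^2 + 16y^2 + 16z^2.

In cylindrical coordinates, x = r cos(θ), y = r sin(θ), z = z, dV = r dr dθ dz, with 0 ≤ r ≤ 5, 0 ≤ θ ≤ 2π, 0 ≤ z ≤ 1.

The integrand, after substitution and multiplying by the volume element, becomes (16r^2 + 16z^2) · r, so

    ∭_V (∇·F) dV = ∫_0^{2π} ∫_0^{5} ∫_0^{1} (16r^2 + 16z^2) · r dz dr dθ.

Inner (z from 0 to 1): 16r (r^2 + 1/3).
Middle (r from 0 to 5): 7700/3.
Outer (θ from 0 to 2π): 15400π/3.

Therefore ∯_{∂V} F · n dS = 15400π/3.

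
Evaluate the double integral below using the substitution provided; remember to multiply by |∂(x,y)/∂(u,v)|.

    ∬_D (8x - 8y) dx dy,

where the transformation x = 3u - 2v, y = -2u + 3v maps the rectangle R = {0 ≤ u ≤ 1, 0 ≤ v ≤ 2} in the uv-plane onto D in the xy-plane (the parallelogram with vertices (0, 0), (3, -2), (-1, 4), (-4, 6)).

Compute the Jacobian determinant of (x, y) with respect to (u, v):

    ∂(x,y)/∂(u,v) = | 3  -2 | = (3)(3) - (-2)(-2) = 5.
                   | -2  3 |

Its absolute value is |J| = 5 (the area scaling factor).

Substituting x = 3u - 2v, y = -2u + 3v into the integrand,

    8x - 8y → 40u - 40v,

so the integral becomes

    ∬_R (40u - 40v) · |J| du dv = ∫_0^1 ∫_0^2 (200u - 200v) dv du.

Inner (v): 400u - 400.
Outer (u): -200.

Therefore ∬_D (8x - 8y) dx dy = -200.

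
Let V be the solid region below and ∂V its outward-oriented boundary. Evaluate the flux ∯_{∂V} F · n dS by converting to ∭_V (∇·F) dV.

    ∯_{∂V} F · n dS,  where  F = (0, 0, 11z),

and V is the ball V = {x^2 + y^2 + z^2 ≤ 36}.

By the divergence theorem,

    ∯_{∂V} F · n dS = ∭_V (∇ · F) dV.

Compute the divergence:
    ∇ · F = ∂F_x/∂x + ∂F_y/∂y + ∂F_z/∂z = 0 + 0 + 11 = 11.

In spherical coordinates, x = ρ sin(φ) cos(θ), y = ρ sin(φ) sin(θ), z = ρ cos(φ), dV = ρ^2 sin(φ) dρ dφ dθ, with 0 ≤ ρ ≤ 6, 0 ≤ φ ≤ π, 0 ≤ θ ≤ 2π.

The integrand, after substitution and multiplying by the volume element, becomes (11) · ρ^2 sin(φ), so

    ∭_V (∇·F) dV = ∫_0^{2π} ∫_0^{π} ∫_0^{6} (11) · ρ^2 sin(φ) dρ dφ dθ.

Inner (ρ from 0 to 6): 792sin(φ).
Middle (φ from 0 to π): 1584.
Outer (θ from 0 to 2π): 3168π.

Therefore ∯_{∂V} F · n dS = 3168π.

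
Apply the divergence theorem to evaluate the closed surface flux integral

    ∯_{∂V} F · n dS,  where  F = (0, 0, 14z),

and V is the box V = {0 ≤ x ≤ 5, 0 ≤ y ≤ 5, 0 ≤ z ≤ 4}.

By the divergence theorem,

    ∯_{∂V} F · n dS = ∭_V (∇ · F) dV.

Compute the divergence:
    ∇ · F = ∂F_x/∂x + ∂F_y/∂y + ∂F_z/∂z = 0 + 0 + 14 = 14.

V is a rectangular box, so dV = dx dy dz with 0 ≤ x ≤ 5, 0 ≤ y ≤ 5, 0 ≤ z ≤ 4.

Integrate (14) over V as an iterated integral:

    ∭_V (∇·F) dV = ∫_0^{5} ∫_0^{5} ∫_0^{4} (14) dz dy dx.

Inner (z from 0 to 4): 56.
Middle (y from 0 to 5): 280.
Outer (x from 0 to 5): 1400.

Therefore ∯_{∂V} F · n dS = 1400.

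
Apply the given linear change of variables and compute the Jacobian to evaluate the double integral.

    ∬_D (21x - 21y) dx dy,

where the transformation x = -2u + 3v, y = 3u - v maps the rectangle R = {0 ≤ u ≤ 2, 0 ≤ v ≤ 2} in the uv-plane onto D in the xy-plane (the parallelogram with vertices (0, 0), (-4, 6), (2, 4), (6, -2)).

Compute the Jacobian determinant of (x, y) with respect to (u, v):

    ∂(x,y)/∂(u,v) = | -2  3 | = (-2)(-1) - (3)(3) = -7.
                   | 3  -1 |

Its absolute value is |J| = 7 (the area scaling factor).

Substituting x = -2u + 3v, y = 3u - v into the integrand,

    21x - 21y → -105u + 84v,

so the integral becomes

    ∬_R (-105u + 84v) · |J| du dv = ∫_0^2 ∫_0^2 (-735u + 588v) dv du.

Inner (v): 1176 - 1470u.
Outer (u): -588.

Therefore ∬_D (21x - 21y) dx dy = -588.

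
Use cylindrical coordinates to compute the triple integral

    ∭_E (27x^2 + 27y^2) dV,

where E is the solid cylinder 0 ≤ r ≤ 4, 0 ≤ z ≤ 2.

In cylindrical coordinates, x = r cos(θ), y = r sin(θ), z = z, and dV = r dr dθ dz.

The integrand becomes 27r^2, so

    ∭_E (27x^2 + 27y^2) dV = ∫_{0}^{2π} ∫_{0}^{4} ∫_{0}^{2} (27r^2) · r dz dr dθ.

Inner (z): 54r^3.
Middle (r from 0 to 4): 3456.
Outer (θ): 6912π.

Therefore the triple integral equals 6912π.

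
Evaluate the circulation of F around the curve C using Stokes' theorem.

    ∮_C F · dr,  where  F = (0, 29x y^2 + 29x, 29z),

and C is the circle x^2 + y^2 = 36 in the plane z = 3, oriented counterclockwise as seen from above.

Let S be the flat disk x^2 + y^2 ≤ 36 in the plane z = 3, with upward unit normal n̂ = ẑ. By Stokes' theorem,

    ∮_C F · dr = ∬_S (∇ × F) · n̂ dS = ∬_D (curl F)_z dA,

where D is the disk x^2 + y^2 ≤ 36.

Compute the curl of F = (0, 29x y^2 + 29x, 29z):
    (∇ × F)_x = ∂F_z/∂y - ∂F_y/∂z = 0,
    (∇ × F)_y = ∂F_x/∂z - ∂F_z/∂x = 0,
    (∇ × F)_z = ∂F_y/∂x - ∂F_x/∂y = 29y^2 + 29.

On z = 3, (curl F)_z = 29y^2 + 29.

Convert to polar (x = r cos θ, y = r sin θ, dA = r dr dθ); the integrand becomes 29r^2sin(θ)^2 + 29, so

    ∬_D (curl F)_z dA = ∫_0^{2π} ∫_0^{6} (29r^2sin(θ)^2 + 29) · r dr dθ.

Inner (r from 0 to 6): 9396sin(θ)^2 + 522.
Outer (θ from 0 to 2π): 10440π.

Therefore ∮_C F · dr = 10440π.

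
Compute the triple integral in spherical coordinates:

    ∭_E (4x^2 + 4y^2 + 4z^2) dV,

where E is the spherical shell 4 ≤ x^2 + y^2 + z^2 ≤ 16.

In spherical coordinates, x = ρ sin(φ) cos(θ), y = ρ sin(φ) sin(θ), z = ρ cos(φ), and dV = ρ^2 sin(φ) dρ dφ dθ.

The integrand becomes 4ρ^2, so

    ∭_E (4x^2 + 4y^2 + 4z^2) dV = ∫_{0}^{2π} ∫_{0}^{π} ∫_{2}^{4} (4ρ^2) · ρ^2 sin(φ) dρ dφ dθ.

Inner (ρ): 3968sin(φ)/5.
Middle (φ): 7936/5.
Outer (θ): 15872π/5.

Therefore the triple integral equals 15872π/5.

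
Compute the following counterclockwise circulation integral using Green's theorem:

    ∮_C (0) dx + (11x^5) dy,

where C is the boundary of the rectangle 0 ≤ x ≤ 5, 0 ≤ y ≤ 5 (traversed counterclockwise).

Green's theorem converts the closed line integral into a double integral over the enclosed region D:

    ∮_C P dx + Q dy = ∬_D (∂Q/∂x - ∂P/∂y) dA.

Here P = 0, Q = 11x^5, so

    ∂Q/∂x = 55x^4,    ∂P/∂y = 0,
    ∂Q/∂x - ∂P/∂y = 55x^4.

D is the region 0 ≤ x ≤ 5, 0 ≤ y ≤ 5. Evaluating the double integral:

    ∬_D (55x^4) dA = ∫_0^{5} ∫_0^{5} (55x^4) dy dx.

Inner (y from 0 to 5): 275x^4.
Outer (x from 0 to 5): 171875.

Therefore ∮_C P dx + Q dy = 171875.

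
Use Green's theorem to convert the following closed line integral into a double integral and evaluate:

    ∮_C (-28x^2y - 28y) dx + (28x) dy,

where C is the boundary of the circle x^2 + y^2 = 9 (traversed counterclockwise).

Green's theorem converts the closed line integral into a double integral over the enclosed region D:

    ∮_C P dx + Q dy = ∬_D (∂Q/∂x - ∂P/∂y) dA.

Here P = -28x^2y - 28y, Q = 28x, so

    ∂Q/∂x = 28,    ∂P/∂y = -28x^2 - 28,
    ∂Q/∂x - ∂P/∂y = 28x^2 + 56.

D is the region x^2 + y^2 ≤ 9. Evaluating the double integral:

In polar coordinates (x = r cos θ, y = r sin θ, dA = r dr dθ) the integrand becomes 28r^2cos(θ)^2 + 56, so

    ∬_D (28x^2 + 56) dA = ∫_0^{2π} ∫_0^{3} (28r^2cos(θ)^2 + 56) · r dr dθ.

Inner (r from 0 to 3): 567cos(θ)^2 + 252.
Outer (θ from 0 to 2π): 1071π.

Therefore ∮_C P dx + Q dy = 1071π.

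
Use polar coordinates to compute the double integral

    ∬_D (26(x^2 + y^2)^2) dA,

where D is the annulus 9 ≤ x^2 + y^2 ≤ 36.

The region D is 3 ≤ r ≤ 6, 0 ≤ θ ≤ 2π in polar coordinates, where x = r cos(θ), y = r sin(θ), and dA = r dr dθ.

Under the substitution, the integrand becomes 26r^4, so

    ∬_D (26(x^2 + y^2)^2) dA = ∫_{0}^{2π} ∫_{3}^{6} (26r^4) · r dr dθ.

Inner integral (in r): ∫_{3}^{6} (26r^4) · r dr = 199017.

Outer integral (in θ): ∫_{0}^{2π} (199017) dθ = 398034π.

Therefore ∬_D (26(x^2 + y^2)^2) dA = 398034π.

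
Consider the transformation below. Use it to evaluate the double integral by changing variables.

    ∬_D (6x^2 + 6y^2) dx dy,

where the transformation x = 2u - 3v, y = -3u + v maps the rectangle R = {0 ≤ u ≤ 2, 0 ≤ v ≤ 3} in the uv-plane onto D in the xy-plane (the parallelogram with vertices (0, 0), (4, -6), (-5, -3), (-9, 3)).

Compute the Jacobian determinant of (x, y) with respect to (u, v):

    ∂(x,y)/∂(u,v) = | 2  -3 | = (2)(1) - (-3)(-3) = -7.
                   | -3  1 |

Its absolute value is |J| = 7 (the area scaling factor).

Substituting x = 2u - 3v, y = -3u + v into the integrand,

    6x^2 + 6y^2 → 78u^2 - 108u v + 60v^2,

so the integral becomes

    ∬_R (78u^2 - 108u v + 60v^2) · |J| du dv = ∫_0^2 ∫_0^3 (546u^2 - 756u v + 420v^2) dv du.

Inner (v): 1638u^2 - 3402u + 3780.
Outer (u): 5124.

Therefore ∬_D (6x^2 + 6y^2) dx dy = 5124.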